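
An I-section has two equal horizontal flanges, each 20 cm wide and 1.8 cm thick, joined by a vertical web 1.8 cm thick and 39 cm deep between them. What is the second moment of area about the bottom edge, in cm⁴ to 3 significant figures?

I_base ≈ 1.03 × 10⁵ cm⁴

Decompose the section into non-overlapping parts with the origin at the bottom-left of its bounding rectangle.
Bottom flange: 20 × 1.8, A = 36 cm², y = 0.9 cm, Ī = 9.72 cm⁴.
Web: 1.8 × 39, A = 70.2 cm², y = 21.3 cm, Ī = 8897.9 cm⁴.
Top flange: 20 × 1.8, A = 36 cm², y = 41.7 cm, Ī = 9.72 cm⁴.
Transfer each piece to the base of the section using Ī + A·d² with d = y − 0:
  bottom flange: d = 0.9 cm → contributes +38.88 cm⁴
  web: d = 21.3 cm → contributes +40 747 cm⁴
  top flange: d = 41.7 cm → contributes +62 610 cm⁴
Total I = 103 396 cm⁴.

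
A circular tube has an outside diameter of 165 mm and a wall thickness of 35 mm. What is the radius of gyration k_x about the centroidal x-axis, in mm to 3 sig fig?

Decompose the section into non-overlapping parts with the origin at the bottom-left of its bounding rectangle.
Outer circle: ⌀165, A = 21 382 mm², y = 82.5 mm, Ī = 36 383 601 mm⁴.
Bore (subtracted): ⌀95, A = 7088.2 mm², y = 82.5 mm, Ī = 3 998 198 mm⁴.
By symmetry the centroid is at mid-height, ȳ = 82.5 mm.
All pieces are centred on the centroidal x-axis, so I = ΣĪ (holes subtracted) = 32 385 402 mm⁴.
Radius of gyration: k = √(I/A) = √(32 385 402 / 14 294) = 47.599 mm.

k_x ≈ 47.6 mm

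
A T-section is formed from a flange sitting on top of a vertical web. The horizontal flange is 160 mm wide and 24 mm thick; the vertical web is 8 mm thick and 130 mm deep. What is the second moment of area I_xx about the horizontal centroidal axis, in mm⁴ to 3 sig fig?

I_xx ≈ 6.50 × 10⁶ mm⁴

Split into non-overlapping primitives; take the origin at the lower-left of the bounding box.
Flange: 160 × 24, A = 3 840 mm², y = 142 mm, Ī = 184 320 mm⁴.
Web: 8 × 130, A = 1 040 mm², y = 65 mm, Ī = 1 464 667 mm⁴.
Centroid: ȳ = ΣA·y / ΣA = 125.59 mm.
Transfer each piece to the horizontal centroidal axis using Ī + A·d² with d = y − 125.59:
  flange: d = 16.41 mm → contributes +1 218 366 mm⁴
  web: d = -60.59 mm → contributes +5 282 681 mm⁴
Total I = 6 501 047 mm⁴.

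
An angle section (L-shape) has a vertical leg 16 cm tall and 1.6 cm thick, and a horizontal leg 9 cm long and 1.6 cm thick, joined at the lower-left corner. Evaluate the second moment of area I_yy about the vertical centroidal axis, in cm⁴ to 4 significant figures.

I_yy ≈ 223.4 cm⁴

Split into non-overlapping primitives; take the origin at the lower-left of the bounding box.
Vertical leg: 1.6 × 16, A = 25.6 cm², x = 0.8 cm, Ī = 5.46133 cm⁴.
Horizontal leg (remainder): 7.4 × 1.6, A = 11.84 cm², x = 5.3 cm, Ī = 54.0299 cm⁴.
Centroid: x̄ = ΣA·x / ΣA = 2.22308 cm.
Transfer each piece to the vertical centroidal axis using Ī + A·d² with d = x − 2.22308:
  vertical leg: d = -1.42308 cm → contributes +57.3051 cm⁴
  horizontal leg (remainder): d = 3.07692 cm → contributes +166.125 cm⁴
Total I = 223.43 cm⁴.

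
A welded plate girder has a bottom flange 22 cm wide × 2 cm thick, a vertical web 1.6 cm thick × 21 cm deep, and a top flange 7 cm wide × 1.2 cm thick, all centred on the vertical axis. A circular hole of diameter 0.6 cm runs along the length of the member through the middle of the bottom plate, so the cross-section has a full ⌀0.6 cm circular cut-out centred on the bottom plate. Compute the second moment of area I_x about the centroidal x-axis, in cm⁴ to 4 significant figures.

I_x ≈ 6111 cm⁴

Decompose the section into non-overlapping parts with the origin at the bottom-left of its bounding rectangle.
Bottom plate: 22 × 2, A = 44 cm², y = 1 cm, Ī = 14.6667 cm⁴.
Web plate: 1.6 × 21, A = 33.6 cm², y = 12.5 cm, Ī = 1234.8 cm⁴.
Top plate: 7 × 1.2, A = 8.4 cm², y = 23.6 cm, Ī = 1.008 cm⁴.
Hole (subtracted): ⌀0.6, A = 0.282743 cm², y = 1 cm, Ī = 0.00636173 cm⁴.
Centroid: ȳ = ΣA·y / ΣA = 7.72257 cm.
Transfer each piece to the centroidal x-axis using Ī + A·d² with d = y − 7.72257:
  bottom plate: d = -6.72257 cm → contributes +2003.15 cm⁴
  web plate: d = 4.77743 cm → contributes +2001.68 cm⁴
  top plate: d = 15.8774 cm → contributes +2118.59 cm⁴
  hole: d = -6.72257 cm → contributes −12.7844 cm⁴
Total I = 6110.64 cm⁴.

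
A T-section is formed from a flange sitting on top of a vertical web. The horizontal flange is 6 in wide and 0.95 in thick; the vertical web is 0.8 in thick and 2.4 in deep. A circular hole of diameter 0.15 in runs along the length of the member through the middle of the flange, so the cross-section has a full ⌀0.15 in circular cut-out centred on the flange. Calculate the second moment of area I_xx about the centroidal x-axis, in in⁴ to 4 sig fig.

I_xx ≈ 5.377 in⁴

Decompose the section into non-overlapping parts with the origin at the bottom-left of its bounding rectangle.
Flange: 6 × 0.95, A = 5.7 in², y = 2.875 in, Ī = 0.428688 in⁴.
Web: 0.8 × 2.4, A = 1.92 in², y = 1.2 in, Ī = 0.9216 in⁴.
Hole (subtracted): ⌀0.15, A = 0.0176715 in², y = 2.875 in, Ī = 0.0000248505 in⁴.
Centroid: ȳ = ΣA·y / ΣA = 2.45197 in.
Transfer each piece to the centroidal x-axis using Ī + A·d² with d = y − 2.45197:
  flange: d = 0.423028 in → contributes +1.44872 in⁴
  web: d = -1.25197 in → contributes +3.93107 in⁴
  hole: d = 0.423028 in → contributes −0.00318721 in⁴
Total I = 5.3766 in⁴.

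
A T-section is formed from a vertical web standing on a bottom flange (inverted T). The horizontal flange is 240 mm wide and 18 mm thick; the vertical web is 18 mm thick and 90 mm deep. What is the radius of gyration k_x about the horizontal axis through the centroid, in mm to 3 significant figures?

k_x ≈ 28.0 mm

Break the section into simple shapes (no overlaps), measuring from the bottom-left corner of the bounding box.
Flange: 240 × 18, A = 4 320 mm², y = 9 mm, Ī = 116 640 mm⁴.
Web: 18 × 90, A = 1 620 mm², y = 63 mm, Ī = 1 093 500 mm⁴.
Centroid: ȳ = ΣA·y / ΣA = 23.727 mm.
Transfer each piece to the horizontal axis through the centroid using Ī + A·d² with d = y − 23.727:
  flange: d = -14.727 mm → contributes +1 053 616 mm⁴
  web: d = 39.273 mm → contributes +3 592 102 mm⁴
Total I = 4 645 718 mm⁴.
Radius of gyration: k = √(I/A) = √(4 645 718 / 5 940) = 27.966 mm.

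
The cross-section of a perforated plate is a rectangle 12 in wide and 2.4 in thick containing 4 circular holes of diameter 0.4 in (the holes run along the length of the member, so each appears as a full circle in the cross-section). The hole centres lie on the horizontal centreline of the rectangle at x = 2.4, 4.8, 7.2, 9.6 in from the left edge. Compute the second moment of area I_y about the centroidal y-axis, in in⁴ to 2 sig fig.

I_y ≈ 340 in⁴

Treat the section as a set of non-overlapping primitives; coordinates are from the bounding-box lower-left.
Plate: 12 × 2.4, A = 28.8 in², x = 6 in, Ī = 345.6 in⁴.
Hole 1 (subtracted): ⌀0.4, A = 0.1257 in², x = 2.4 in, Ī = 0.001257 in⁴.
Hole 2 (subtracted): ⌀0.4, A = 0.1257 in², x = 4.8 in, Ī = 0.001257 in⁴.
Hole 3 (subtracted): ⌀0.4, A = 0.1257 in², x = 7.2 in, Ī = 0.001257 in⁴.
Hole 4 (subtracted): ⌀0.4, A = 0.1257 in², x = 9.6 in, Ī = 0.001257 in⁴.
By symmetry the centroid is at mid-width, x̄ = 6 in.
Transfer each piece to the centroidal y-axis using Ī + A·d² with d = x − 6:
  plate: d = 0 in → contributes +345.6 in⁴
  hole 1: d = -3.6 in → contributes −1.63 in⁴
  hole 2: d = -1.2 in → contributes −0.1822 in⁴
  hole 3: d = 1.2 in → contributes −0.1822 in⁴
  hole 4: d = 3.6 in → contributes −1.63 in⁴
Total I = 342 in⁴.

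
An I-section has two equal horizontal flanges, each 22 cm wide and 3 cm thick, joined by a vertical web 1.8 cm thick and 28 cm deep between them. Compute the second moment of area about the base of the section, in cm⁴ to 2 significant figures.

Split into non-overlapping primitives; take the origin at the lower-left of the bounding box.
Bottom flange: 22 × 3, A = 66 cm², y = 1.5 cm, Ī = 49.5 cm⁴.
Web: 1.8 × 28, A = 50.4 cm², y = 17 cm, Ī = 3 293 cm⁴.
Top flange: 22 × 3, A = 66 cm², y = 32.5 cm, Ī = 49.5 cm⁴.
Transfer each piece to a horizontal axis along the bottom face using Ī + A·d² with d = y − 0:
  bottom flange: d = 1.5 cm → contributes +198 cm⁴
  web: d = 17 cm → contributes +17 858 cm⁴
  top flange: d = 32.5 cm → contributes +69 762 cm⁴
Total I = 87 818 cm⁴.

I_base ≈ 8.8 × 10⁴ cm⁴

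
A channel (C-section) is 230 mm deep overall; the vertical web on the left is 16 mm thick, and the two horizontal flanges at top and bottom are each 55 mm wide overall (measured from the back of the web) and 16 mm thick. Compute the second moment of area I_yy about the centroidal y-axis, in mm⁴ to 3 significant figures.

Split into non-overlapping primitives; take the origin at the lower-left of the bounding box.
Web: 16 × 230, A = 3 680 mm², x = 8 mm, Ī = 78 507 mm⁴.
Top flange (beyond web): 39 × 16, A = 624 mm², x = 35.5 mm, Ī = 79 092 mm⁴.
Bottom flange (beyond web): 39 × 16, A = 624 mm², x = 35.5 mm, Ī = 79 092 mm⁴.
Centroid: x̄ = ΣA·x / ΣA = 14.964 mm.
Transfer each piece to the centroidal y-axis using Ī + A·d² with d = x − 14.964:
  web: d = -6.9643 mm → contributes +256 991 mm⁴
  top flange (beyond web): d = 20.536 mm → contributes +342 243 mm⁴
  bottom flange (beyond web): d = 20.536 mm → contributes +342 243 mm⁴
Total I = 941 476 mm⁴.

I_yy ≈ 9.41 × 10⁵ mm⁴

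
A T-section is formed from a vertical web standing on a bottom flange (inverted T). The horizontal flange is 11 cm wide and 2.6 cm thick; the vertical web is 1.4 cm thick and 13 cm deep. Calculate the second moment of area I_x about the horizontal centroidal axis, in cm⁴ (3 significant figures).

I_x ≈ 949 cm⁴

Break the section into simple shapes (no overlaps), measuring from the bottom-left corner of the bounding box.
Flange: 11 × 2.6, A = 28.6 cm², y = 1.3 cm, Ī = 16.111 cm⁴.
Web: 1.4 × 13, A = 18.2 cm², y = 9.1 cm, Ī = 256.32 cm⁴.
Centroid: ȳ = ΣA·y / ΣA = 4.3333 cm.
Transfer each piece to the horizontal centroidal axis using Ī + A·d² with d = y − 4.3333:
  flange: d = -3.0333 cm → contributes +279.26 cm⁴
  web: d = 4.7667 cm → contributes +669.84 cm⁴
Total I = 949.1 cm⁴.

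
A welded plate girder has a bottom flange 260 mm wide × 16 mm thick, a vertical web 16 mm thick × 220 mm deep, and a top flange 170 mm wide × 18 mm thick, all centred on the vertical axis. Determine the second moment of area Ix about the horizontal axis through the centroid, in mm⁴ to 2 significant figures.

Split into non-overlapping primitives; take the origin at the lower-left of the bounding box.
Bottom plate: 260 × 16, A = 4 160 mm², y = 8 mm, Ī = 88 747 mm⁴.
Web plate: 16 × 220, A = 3 520 mm², y = 126 mm, Ī = 14 197 333 mm⁴.
Top plate: 170 × 18, A = 3 060 mm², y = 245 mm, Ī = 82 620 mm⁴.
Centroid: ȳ = ΣA·y / ΣA = 114.2 mm.
Transfer each piece to the horizontal axis through the centroid using Ī + A·d² with d = y − 114.2:
  bottom plate: d = -106.2 mm → contributes +47 006 399 mm⁴
  web plate: d = 11.8 mm → contributes +14 687 520 mm⁴
  top plate: d = 130.8 mm → contributes +52 435 655 mm⁴
Total I = 114 129 574 mm⁴.

Ix ≈ 1.1 × 10⁸ mm⁴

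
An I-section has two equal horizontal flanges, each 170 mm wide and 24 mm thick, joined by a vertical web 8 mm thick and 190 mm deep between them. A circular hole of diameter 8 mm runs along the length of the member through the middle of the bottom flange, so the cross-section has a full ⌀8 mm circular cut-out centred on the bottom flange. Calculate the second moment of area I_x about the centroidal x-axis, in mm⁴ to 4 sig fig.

Treat the section as a set of non-overlapping primitives; coordinates are from the bounding-box lower-left.
Bottom flange: 170 × 24, A = 4 080 mm², y = 12 mm, Ī = 195 840 mm⁴.
Web: 8 × 190, A = 1 520 mm², y = 119 mm, Ī = 4 572 667 mm⁴.
Top flange: 170 × 24, A = 4 080 mm², y = 226 mm, Ī = 195 840 mm⁴.
Hole (subtracted): ⌀8, A = 50.2655 mm², y = 12 mm, Ī = 201.062 mm⁴.
Centroid: ȳ = ΣA·y / ΣA = 119.559 mm.
Transfer each piece to the centroidal x-axis using Ī + A·d² with d = y − 119.559:
  bottom flange: d = -107.559 mm → contributes +47 396 688 mm⁴
  web: d = -0.558521 mm → contributes +4 573 141 mm⁴
  top flange: d = 106.441 mm → contributes +46 421 377 mm⁴
  hole: d = -107.559 mm → contributes −581 714 mm⁴
Total I = 97 809 492 mm⁴.

I_x ≈ 9.781 × 10⁷ mm⁴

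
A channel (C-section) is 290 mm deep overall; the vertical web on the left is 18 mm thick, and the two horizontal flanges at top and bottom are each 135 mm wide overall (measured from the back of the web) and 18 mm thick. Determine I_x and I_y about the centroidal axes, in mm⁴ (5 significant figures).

I_x ≈ 1.1460 × 10⁸ mm⁴, I_y ≈ 1.5567 × 10⁷ mm⁴

Decompose the section into non-overlapping parts with the origin at the bottom-left of its bounding rectangle.
Web: 18 × 290, A = 5 220 mm², y = 145 mm, Ī = 36 583 500 mm⁴.
Top flange (beyond web): 117 × 18, A = 2 106 mm², y = 281 mm, Ī = 56 862 mm⁴.
Bottom flange (beyond web): 117 × 18, A = 2 106 mm², y = 9 mm, Ī = 56 862 mm⁴.
By symmetry the centroid is at mid-height, ȳ = 145 mm.
Transfer each piece to the centroidal x-axis using Ī + A·d² with d = y − 145:
  web: d = 0 mm → contributes +36 583 500 mm⁴
  top flange (beyond web): d = 136 mm → contributes +39 009 438 mm⁴
  bottom flange (beyond web): d = -136 mm → contributes +39 009 438 mm⁴
Total I = 114 602 376 mm⁴.
For the y-axis: x̄ = 39.14313 mm.
Repeating about the centroidal y-axis gives I_y = 15 566 711 mm⁴.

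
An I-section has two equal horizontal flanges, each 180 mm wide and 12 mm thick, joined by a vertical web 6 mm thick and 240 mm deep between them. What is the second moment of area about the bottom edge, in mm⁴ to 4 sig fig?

I_base ≈ 1.759 × 10⁸ mm⁴

Treat the section as a set of non-overlapping primitives; coordinates are from the bounding-box lower-left.
Bottom flange: 180 × 12, A = 2 160 mm², y = 6 mm, Ī = 25 920 mm⁴.
Web: 6 × 240, A = 1 440 mm², y = 132 mm, Ī = 6 912 000 mm⁴.
Top flange: 180 × 12, A = 2 160 mm², y = 258 mm, Ī = 25 920 mm⁴.
Transfer each piece to the base of the section using Ī + A·d² with d = y − 0:
  bottom flange: d = 6 mm → contributes +103 680 mm⁴
  web: d = 132 mm → contributes +32 002 560 mm⁴
  top flange: d = 258 mm → contributes +143 804 160 mm⁴
Total I = 175 910 400 mm⁴.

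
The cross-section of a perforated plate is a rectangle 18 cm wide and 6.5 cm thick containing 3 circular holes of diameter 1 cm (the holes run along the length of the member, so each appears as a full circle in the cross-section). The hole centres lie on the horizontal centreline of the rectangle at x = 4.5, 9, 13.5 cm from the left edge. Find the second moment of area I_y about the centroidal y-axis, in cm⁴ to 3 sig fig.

Split into non-overlapping primitives; take the origin at the lower-left of the bounding box.
Plate: 18 × 6.5, A = 117 cm², x = 9 cm, Ī = 3 159 cm⁴.
Hole 1 (subtracted): ⌀1, A = 0.7854 cm², x = 4.5 cm, Ī = 0.049087 cm⁴.
Hole 2 (subtracted): ⌀1, A = 0.7854 cm², x = 9 cm, Ī = 0.049087 cm⁴.
Hole 3 (subtracted): ⌀1, A = 0.7854 cm², x = 13.5 cm, Ī = 0.049087 cm⁴.
By symmetry the centroid is at mid-width, x̄ = 9 cm.
Transfer each piece to the centroidal y-axis using Ī + A·d² with d = x − 9:
  plate: d = 0 cm → contributes +3 159 cm⁴
  hole 1: d = -4.5 cm → contributes −15.953 cm⁴
  hole 2: d = 0 cm → contributes −0.049087 cm⁴
  hole 3: d = 4.5 cm → contributes −15.953 cm⁴
Total I = 3 127 cm⁴.

I_y ≈ 3130 cm⁴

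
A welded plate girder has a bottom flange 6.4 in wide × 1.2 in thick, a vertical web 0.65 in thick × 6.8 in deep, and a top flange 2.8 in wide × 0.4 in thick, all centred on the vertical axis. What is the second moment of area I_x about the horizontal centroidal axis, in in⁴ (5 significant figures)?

Split into non-overlapping primitives; take the origin at the lower-left of the bounding box.
Bottom plate: 6.4 × 1.2, A = 7.68 in², y = 0.6 in, Ī = 0.9216 in⁴.
Web plate: 0.65 × 6.8, A = 4.42 in², y = 4.6 in, Ī = 17.03173 in⁴.
Top plate: 2.8 × 0.4, A = 1.12 in², y = 8.2 in, Ī = 0.01493333 in⁴.
Centroid: ȳ = ΣA·y / ΣA = 2.581241 in.
Transfer each piece to the horizontal centroidal axis using Ī + A·d² with d = y − 2.581241:
  bottom plate: d = -1.981241 in → contributes +31.06801 in⁴
  web plate: d = 2.018759 in → contributes +35.04496 in⁴
  top plate: d = 5.618759 in → contributes +35.37385 in⁴
Total I = 101.4868 in⁴.

I_x ≈ 101.49 in⁴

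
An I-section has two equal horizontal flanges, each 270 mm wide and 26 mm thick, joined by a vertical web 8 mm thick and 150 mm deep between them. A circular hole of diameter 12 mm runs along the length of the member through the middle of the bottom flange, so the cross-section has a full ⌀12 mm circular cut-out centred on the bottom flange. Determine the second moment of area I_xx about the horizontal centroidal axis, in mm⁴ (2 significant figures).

I_xx ≈ 1.1 × 10⁸ mm⁴

Break the section into simple shapes (no overlaps), measuring from the bottom-left corner of the bounding box.
Bottom flange: 270 × 26, A = 7 020 mm², y = 13 mm, Ī = 395 460 mm⁴.
Web: 8 × 150, A = 1 200 mm², y = 101 mm, Ī = 2 250 000 mm⁴.
Top flange: 270 × 26, A = 7 020 mm², y = 189 mm, Ī = 395 460 mm⁴.
Hole (subtracted): ⌀12, A = 113.1 mm², y = 13 mm, Ī = 1 018 mm⁴.
Centroid: ȳ = ΣA·y / ΣA = 101.7 mm.
Transfer each piece to the horizontal centroidal axis using Ī + A·d² with d = y − 101.7:
  bottom flange: d = -88.66 mm → contributes +55 574 275 mm⁴
  web: d = -0.6579 mm → contributes +2 250 519 mm⁴
  top flange: d = 87.34 mm → contributes +53 948 483 mm⁴
  hole: d = -88.66 mm → contributes −889 989 mm⁴
Total I = 110 883 288 mm⁴.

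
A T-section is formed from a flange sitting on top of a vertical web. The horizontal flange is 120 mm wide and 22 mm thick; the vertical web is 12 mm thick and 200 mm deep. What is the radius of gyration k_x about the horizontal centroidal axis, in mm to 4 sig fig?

Decompose the section into non-overlapping parts with the origin at the bottom-left of its bounding rectangle.
Flange: 120 × 22, A = 2 640 mm², y = 211 mm, Ī = 106 480 mm⁴.
Web: 12 × 200, A = 2 400 mm², y = 100 mm, Ī = 8 000 000 mm⁴.
Centroid: ȳ = ΣA·y / ΣA = 158.143 mm.
Transfer each piece to the horizontal centroidal axis using Ī + A·d² with d = y − 158.143:
  flange: d = 52.8571 mm → contributes +7 482 317 mm⁴
  web: d = -58.1429 mm → contributes +16 113 420 mm⁴
Total I = 23 595 737 mm⁴.
Radius of gyration: k = √(I/A) = √(23 595 737 / 5 040) = 68.4229 mm.

k_x ≈ 68.42 mm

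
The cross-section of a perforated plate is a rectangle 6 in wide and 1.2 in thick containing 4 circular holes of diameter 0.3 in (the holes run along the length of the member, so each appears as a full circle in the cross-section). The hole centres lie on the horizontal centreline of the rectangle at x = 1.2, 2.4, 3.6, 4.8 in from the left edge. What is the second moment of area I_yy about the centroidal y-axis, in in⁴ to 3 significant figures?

Break the section into simple shapes (no overlaps), measuring from the bottom-left corner of the bounding box.
Plate: 6 × 1.2, A = 7.2 in², x = 3 in, Ī = 21.6 in⁴.
Hole 1 (subtracted): ⌀0.3, A = 0.070686 in², x = 1.2 in, Ī = 0.00039761 in⁴.
Hole 2 (subtracted): ⌀0.3, A = 0.070686 in², x = 2.4 in, Ī = 0.00039761 in⁴.
Hole 3 (subtracted): ⌀0.3, A = 0.070686 in², x = 3.6 in, Ī = 0.00039761 in⁴.
Hole 4 (subtracted): ⌀0.3, A = 0.070686 in², x = 4.8 in, Ī = 0.00039761 in⁴.
By symmetry the centroid is at mid-width, x̄ = 3 in.
Transfer each piece to the centroidal y-axis using Ī + A·d² with d = x − 3:
  plate: d = 0 in → contributes +21.6 in⁴
  hole 1: d = -1.8 in → contributes −0.22942 in⁴
  hole 2: d = -0.6 in → contributes −0.025845 in⁴
  hole 3: d = 0.6 in → contributes −0.025845 in⁴
  hole 4: d = 1.8 in → contributes −0.22942 in⁴
Total I = 21.089 in⁴.

I_yy ≈ 21.1 in⁴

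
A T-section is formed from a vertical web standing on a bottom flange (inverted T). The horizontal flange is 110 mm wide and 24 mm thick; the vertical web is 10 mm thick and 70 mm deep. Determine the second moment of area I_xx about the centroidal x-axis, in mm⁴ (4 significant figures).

Treat the section as a set of non-overlapping primitives; coordinates are from the bounding-box lower-left.
Flange: 110 × 24, A = 2 640 mm², y = 12 mm, Ī = 126 720 mm⁴.
Web: 10 × 70, A = 700 mm², y = 59 mm, Ī = 285 833 mm⁴.
Centroid: ȳ = ΣA·y / ΣA = 21.8503 mm.
Transfer each piece to the centroidal x-axis using Ī + A·d² with d = y − 21.8503:
  flange: d = -9.8503 mm → contributes +382 875 mm⁴
  web: d = 37.1497 mm → contributes +1 251 904 mm⁴
Total I = 1 634 778 mm⁴.

I_xx ≈ 1.635 × 10⁶ mm⁴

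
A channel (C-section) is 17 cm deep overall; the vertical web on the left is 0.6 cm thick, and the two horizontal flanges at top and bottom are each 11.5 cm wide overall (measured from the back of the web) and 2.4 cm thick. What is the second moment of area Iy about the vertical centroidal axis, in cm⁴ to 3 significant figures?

Split into non-overlapping primitives; take the origin at the lower-left of the bounding box.
Web: 0.6 × 17, A = 10.2 cm², x = 0.3 cm, Ī = 0.306 cm⁴.
Top flange (beyond web): 10.9 × 2.4, A = 26.16 cm², x = 6.05 cm, Ī = 259.01 cm⁴.
Bottom flange (beyond web): 10.9 × 2.4, A = 26.16 cm², x = 6.05 cm, Ī = 259.01 cm⁴.
Centroid: x̄ = ΣA·x / ΣA = 5.1119 cm.
Transfer each piece to the vertical centroidal axis using Ī + A·d² with d = x − 5.1119:
  web: d = -4.8119 cm → contributes +236.48 cm⁴
  top flange (beyond web): d = 0.9381 cm → contributes +282.03 cm⁴
  bottom flange (beyond web): d = 0.9381 cm → contributes +282.03 cm⁴
Total I = 800.54 cm⁴.

Iy ≈ 801 cm⁴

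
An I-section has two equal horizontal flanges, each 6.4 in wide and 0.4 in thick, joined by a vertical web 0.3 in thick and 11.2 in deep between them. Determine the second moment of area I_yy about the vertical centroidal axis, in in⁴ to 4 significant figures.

Break the section into simple shapes (no overlaps), measuring from the bottom-left corner of the bounding box.
Bottom flange: 6.4 × 0.4, A = 2.56 in², x = 3.2 in, Ī = 8.73813 in⁴.
Web: 0.3 × 11.2, A = 3.36 in², x = 3.2 in, Ī = 0.0252 in⁴.
Top flange: 6.4 × 0.4, A = 2.56 in², x = 3.2 in, Ī = 8.73813 in⁴.
By symmetry the centroid is at mid-width, x̄ = 3.2 in.
All pieces are centred on the vertical centroidal axis, so I = ΣĪ = 17.5015 in⁴.

I_yy ≈ 17.50 in⁴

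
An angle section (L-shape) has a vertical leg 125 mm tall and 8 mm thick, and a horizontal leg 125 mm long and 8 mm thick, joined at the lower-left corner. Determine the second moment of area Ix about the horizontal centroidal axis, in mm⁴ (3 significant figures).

Ix ≈ 2.96 × 10⁶ mm⁴

Decompose the section into non-overlapping parts with the origin at the bottom-left of its bounding rectangle.
Vertical leg: 8 × 125, A = 1 000 mm², y = 62.5 mm, Ī = 1 302 083 mm⁴.
Horizontal leg (remainder): 117 × 8, A = 936 mm², y = 4 mm, Ī = 4 992 mm⁴.
Centroid: ȳ = ΣA·y / ΣA = 34.217 mm.
Transfer each piece to the horizontal centroidal axis using Ī + A·d² with d = y − 34.217:
  vertical leg: d = 28.283 mm → contributes +2 102 015 mm⁴
  horizontal leg (remainder): d = -30.217 mm → contributes +859 620 mm⁴
Total I = 2 961 634 mm⁴.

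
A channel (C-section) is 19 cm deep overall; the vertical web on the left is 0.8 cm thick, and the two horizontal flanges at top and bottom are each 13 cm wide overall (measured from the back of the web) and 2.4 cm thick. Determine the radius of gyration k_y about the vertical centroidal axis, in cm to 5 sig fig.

k_y ≈ 4.0952 cm

Split into non-overlapping primitives; take the origin at the lower-left of the bounding box.
Web: 0.8 × 19, A = 15.2 cm², x = 0.4 cm, Ī = 0.8106667 cm⁴.
Top flange (beyond web): 12.2 × 2.4, A = 29.28 cm², x = 6.9 cm, Ī = 363.1696 cm⁴.
Bottom flange (beyond web): 12.2 × 2.4, A = 29.28 cm², x = 6.9 cm, Ī = 363.1696 cm⁴.
Centroid: x̄ = ΣA·x / ΣA = 5.560521 cm.
Transfer each piece to the vertical centroidal axis using Ī + A·d² with d = x − 5.560521:
  web: d = -5.160521 cm → contributes +405.6015 cm⁴
  top flange (beyond web): d = 1.339479 cm → contributes +415.7039 cm⁴
  bottom flange (beyond web): d = 1.339479 cm → contributes +415.7039 cm⁴
Total I = 1237.009 cm⁴.
Radius of gyration: k = √(I/A) = √(1237.009 / 73.76) = 4.095209 cm.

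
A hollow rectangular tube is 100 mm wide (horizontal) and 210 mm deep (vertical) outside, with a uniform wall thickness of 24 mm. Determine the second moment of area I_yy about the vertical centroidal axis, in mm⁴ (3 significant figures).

I_yy ≈ 1.56 × 10⁷ mm⁴

Split into non-overlapping primitives; take the origin at the lower-left of the bounding box.
Outer rectangle: 100 × 210, A = 21 000 mm², x = 50 mm, Ī = 17 500 000 mm⁴.
Inner void (subtracted): 52 × 162, A = 8 424 mm², x = 50 mm, Ī = 1 898 208 mm⁴.
By symmetry the centroid is at mid-width, x̄ = 50 mm.
All pieces are centred on the vertical centroidal axis, so I = ΣĪ (holes subtracted) = 15 601 792 mm⁴.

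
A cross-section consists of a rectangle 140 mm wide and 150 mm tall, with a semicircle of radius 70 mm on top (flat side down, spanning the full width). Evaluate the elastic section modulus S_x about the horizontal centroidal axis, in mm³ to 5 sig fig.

Split into non-overlapping primitives; take the origin at the lower-left of the bounding box.
Rectangular body: 140 × 150, A = 21 000 mm², y = 75 mm, Ī = 39 375 000 mm⁴.
Semicircular cap: semicircle r = 70, A = 7696.902 mm², y = 179.7089 mm, Ī = 2 635 265 mm⁴.
Centroid: ȳ = ΣA·y / ΣA = 103.0844 mm.
Transfer each piece to the horizontal centroidal axis using Ī + A·d² with d = y − 103.0844:
  rectangular body: d = -28.08437 mm → contributes +55 938 365 mm⁴
  semicircular cap: d = 76.62456 mm → contributes +47 826 259 mm⁴
Total I = 103 764 624 mm⁴.
Extreme fibre distance c = 116.9156 mm; S = I/c = 887517.1 mm³.

S_x ≈ 8.8752 × 10⁵ mm³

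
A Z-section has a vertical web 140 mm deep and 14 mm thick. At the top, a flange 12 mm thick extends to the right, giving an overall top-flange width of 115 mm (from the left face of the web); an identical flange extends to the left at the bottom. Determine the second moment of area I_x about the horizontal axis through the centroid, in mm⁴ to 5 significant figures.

Break the section into simple shapes (no overlaps), measuring from the bottom-left corner of the bounding box.
Web: 14 × 140, A = 1 960 mm², y = 70 mm, Ī = 3 201 333 mm⁴.
Top flange (beyond web): 101 × 12, A = 1 212 mm², y = 134 mm, Ī = 14 544 mm⁴.
Bottom flange (beyond web): 101 × 12, A = 1 212 mm², y = 6 mm, Ī = 14 544 mm⁴.
Centroid: ȳ = ΣA·y / ΣA = 70 mm.
Transfer each piece to the horizontal axis through the centroid using Ī + A·d² with d = y − 70:
  web: d = 0 mm → contributes +3 201 333 mm⁴
  top flange (beyond web): d = 64 mm → contributes +4 978 896 mm⁴
  bottom flange (beyond web): d = -64 mm → contributes +4 978 896 mm⁴
Total I = 13 159 125 mm⁴.

I_x ≈ 1.3159 × 10⁷ mm⁴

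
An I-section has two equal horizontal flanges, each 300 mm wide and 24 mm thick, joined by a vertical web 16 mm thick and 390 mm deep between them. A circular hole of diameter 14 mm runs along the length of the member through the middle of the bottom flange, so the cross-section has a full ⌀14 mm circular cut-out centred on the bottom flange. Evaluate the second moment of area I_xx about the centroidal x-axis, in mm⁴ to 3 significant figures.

Treat the section as a set of non-overlapping primitives; coordinates are from the bounding-box lower-left.
Bottom flange: 300 × 24, A = 7 200 mm², y = 12 mm, Ī = 345 600 mm⁴.
Web: 16 × 390, A = 6 240 mm², y = 219 mm, Ī = 79 092 000 mm⁴.
Top flange: 300 × 24, A = 7 200 mm², y = 426 mm, Ī = 345 600 mm⁴.
Hole (subtracted): ⌀14, A = 153.94 mm², y = 12 mm, Ī = 1885.7 mm⁴.
Centroid: ȳ = ΣA·y / ΣA = 220.56 mm.
Transfer each piece to the centroidal x-axis using Ī + A·d² with d = y − 220.56:
  bottom flange: d = -208.56 mm → contributes +313 512 324 mm⁴
  web: d = -1.5555 mm → contributes +79 107 097 mm⁴
  top flange: d = 205.44 mm → contributes +304 239 316 mm⁴
  hole: d = -208.56 mm → contributes −6 697 479 mm⁴
Total I = 690 161 258 mm⁴.

I_xx ≈ 6.90 × 10⁸ mm⁴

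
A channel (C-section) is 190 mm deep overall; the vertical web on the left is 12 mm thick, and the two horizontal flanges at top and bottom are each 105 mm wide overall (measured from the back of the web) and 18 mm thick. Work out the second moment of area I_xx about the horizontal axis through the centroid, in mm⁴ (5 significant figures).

I_xx ≈ 3.1711 × 10⁷ mm⁴

Split into non-overlapping primitives; take the origin at the lower-left of the bounding box.
Web: 12 × 190, A = 2 280 mm², y = 95 mm, Ī = 6 859 000 mm⁴.
Top flange (beyond web): 93 × 18, A = 1 674 mm², y = 181 mm, Ī = 45 198 mm⁴.
Bottom flange (beyond web): 93 × 18, A = 1 674 mm², y = 9 mm, Ī = 45 198 mm⁴.
By symmetry the centroid is at mid-height, ȳ = 95 mm.
Transfer each piece to the horizontal axis through the centroid using Ī + A·d² with d = y − 95:
  web: d = 0 mm → contributes +6 859 000 mm⁴
  top flange (beyond web): d = 86 mm → contributes +12 426 102 mm⁴
  bottom flange (beyond web): d = -86 mm → contributes +12 426 102 mm⁴
Total I = 31 711 204 mm⁴.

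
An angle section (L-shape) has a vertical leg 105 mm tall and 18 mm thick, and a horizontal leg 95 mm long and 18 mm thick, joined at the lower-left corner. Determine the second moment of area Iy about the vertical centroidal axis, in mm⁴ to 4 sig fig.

Break the section into simple shapes (no overlaps), measuring from the bottom-left corner of the bounding box.
Vertical leg: 18 × 105, A = 1 890 mm², x = 9 mm, Ī = 51 030 mm⁴.
Horizontal leg (remainder): 77 × 18, A = 1 386 mm², x = 56.5 mm, Ī = 684 800 mm⁴.
Centroid: x̄ = ΣA·x / ΣA = 29.0962 mm.
Transfer each piece to the vertical centroidal axis using Ī + A·d² with d = x − 29.0962:
  vertical leg: d = -20.0962 mm → contributes +814 317 mm⁴
  horizontal leg (remainder): d = 27.4038 mm → contributes +1 725 645 mm⁴
Total I = 2 539 962 mm⁴.

Iy ≈ 2.540 × 10⁶ mm⁴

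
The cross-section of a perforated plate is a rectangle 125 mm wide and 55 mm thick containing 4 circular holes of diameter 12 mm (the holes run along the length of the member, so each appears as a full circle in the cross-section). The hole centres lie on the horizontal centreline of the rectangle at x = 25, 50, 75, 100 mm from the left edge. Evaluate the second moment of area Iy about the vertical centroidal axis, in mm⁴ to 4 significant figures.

Iy ≈ 8.594 × 10⁶ mm⁴

Treat the section as a set of non-overlapping primitives; coordinates are from the bounding-box lower-left.
Plate: 125 × 55, A = 6 875 mm², x = 62.5 mm, Ī = 8 951 823 mm⁴.
Hole 1 (subtracted): ⌀12, A = 113.097 mm², x = 25 mm, Ī = 1017.88 mm⁴.
Hole 2 (subtracted): ⌀12, A = 113.097 mm², x = 50 mm, Ī = 1017.88 mm⁴.
Hole 3 (subtracted): ⌀12, A = 113.097 mm², x = 75 mm, Ī = 1017.88 mm⁴.
Hole 4 (subtracted): ⌀12, A = 113.097 mm², x = 100 mm, Ī = 1017.88 mm⁴.
By symmetry the centroid is at mid-width, x̄ = 62.5 mm.
Transfer each piece to the vertical centroidal axis using Ī + A·d² with d = x − 62.5:
  plate: d = 0 mm → contributes +8 951 823 mm⁴
  hole 1: d = -37.5 mm → contributes −160 061 mm⁴
  hole 2: d = -12.5 mm → contributes −18689.3 mm⁴
  hole 3: d = 12.5 mm → contributes −18689.3 mm⁴
  hole 4: d = 37.5 mm → contributes −160 061 mm⁴
Total I = 8 594 322 mm⁴.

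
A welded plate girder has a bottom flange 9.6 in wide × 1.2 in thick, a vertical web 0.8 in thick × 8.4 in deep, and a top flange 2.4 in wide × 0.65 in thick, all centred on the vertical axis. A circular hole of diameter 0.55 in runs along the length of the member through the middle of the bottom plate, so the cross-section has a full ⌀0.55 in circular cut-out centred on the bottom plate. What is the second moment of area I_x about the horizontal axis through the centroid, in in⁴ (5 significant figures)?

Break the section into simple shapes (no overlaps), measuring from the bottom-left corner of the bounding box.
Bottom plate: 9.6 × 1.2, A = 11.52 in², y = 0.6 in, Ī = 1.3824 in⁴.
Web plate: 0.8 × 8.4, A = 6.72 in², y = 5.4 in, Ī = 39.5136 in⁴.
Top plate: 2.4 × 0.65, A = 1.56 in², y = 9.925 in, Ī = 0.054925 in⁴.
Hole (subtracted): ⌀0.55, A = 0.2375829 in², y = 0.6 in, Ī = 0.004491803 in⁴.
Centroid: ȳ = ΣA·y / ΣA = 2.992496 in.
Transfer each piece to the horizontal axis through the centroid using Ī + A·d² with d = y − 2.992496:
  bottom plate: d = -2.392496 in → contributes +67.32329 in⁴
  web plate: d = 2.407504 in → contributes +78.46323 in⁴
  top plate: d = 6.932504 in → contributes +75.02792 in⁴
  hole: d = -2.392496 in → contributes −1.364425 in⁴
Total I = 219.45 in⁴.

I_x ≈ 219.45 in⁴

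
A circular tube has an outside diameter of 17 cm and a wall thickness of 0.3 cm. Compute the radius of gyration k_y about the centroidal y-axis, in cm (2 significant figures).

k_y ≈ 5.9 cm

Decompose the section into non-overlapping parts with the origin at the bottom-left of its bounding rectangle.
Outer circle: ⌀17, A = 227 cm², x = 8.5 cm, Ī = 4 100 cm⁴.
Bore (subtracted): ⌀16.4, A = 211.2 cm², x = 8.5 cm, Ī = 3 551 cm⁴.
By symmetry the centroid is at mid-width, x̄ = 8.5 cm.
All pieces are centred on the centroidal y-axis, so I = ΣĪ (holes subtracted) = 548.9 cm⁴.
Radius of gyration: k = √(I/A) = √(548.9 / 15.74) = 5.905 cm.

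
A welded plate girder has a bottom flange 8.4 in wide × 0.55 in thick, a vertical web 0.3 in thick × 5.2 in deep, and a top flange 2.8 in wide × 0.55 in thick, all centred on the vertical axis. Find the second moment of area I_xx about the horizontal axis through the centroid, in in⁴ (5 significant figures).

I_xx ≈ 44.430 in⁴

Split into non-overlapping primitives; take the origin at the lower-left of the bounding box.
Bottom plate: 8.4 × 0.55, A = 4.62 in², y = 0.275 in, Ī = 0.1164625 in⁴.
Web plate: 0.3 × 5.2, A = 1.56 in², y = 3.15 in, Ī = 3.5152 in⁴.
Top plate: 2.8 × 0.55, A = 1.54 in², y = 6.025 in, Ī = 0.03882083 in⁴.
Centroid: ȳ = ΣA·y / ΣA = 2.002979 in.
Transfer each piece to the horizontal axis through the centroid using Ī + A·d² with d = y − 2.002979:
  bottom plate: d = -1.727979 in → contributes +13.91138 in⁴
  web plate: d = 1.147021 in → contributes +5.567624 in⁴
  top plate: d = 4.022021 in → contributes +24.95086 in⁴
Total I = 44.42986 in⁴.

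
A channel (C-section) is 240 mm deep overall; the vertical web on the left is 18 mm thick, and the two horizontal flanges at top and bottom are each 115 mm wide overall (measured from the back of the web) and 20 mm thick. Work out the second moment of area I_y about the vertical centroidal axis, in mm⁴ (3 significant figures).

I_y ≈ 9.92 × 10⁶ mm⁴

Treat the section as a set of non-overlapping primitives; coordinates are from the bounding-box lower-left.
Web: 18 × 240, A = 4 320 mm², x = 9 mm, Ī = 116 640 mm⁴.
Top flange (beyond web): 97 × 20, A = 1 940 mm², x = 66.5 mm, Ī = 1 521 122 mm⁴.
Bottom flange (beyond web): 97 × 20, A = 1 940 mm², x = 66.5 mm, Ī = 1 521 122 mm⁴.
Centroid: x̄ = ΣA·x / ΣA = 36.207 mm.
Transfer each piece to the vertical centroidal axis using Ī + A·d² with d = x − 36.207:
  web: d = -27.207 mm → contributes +3 314 469 mm⁴
  top flange (beyond web): d = 30.293 mm → contributes +3 301 356 mm⁴
  bottom flange (beyond web): d = 30.293 mm → contributes +3 301 356 mm⁴
Total I = 9 917 181 mm⁴.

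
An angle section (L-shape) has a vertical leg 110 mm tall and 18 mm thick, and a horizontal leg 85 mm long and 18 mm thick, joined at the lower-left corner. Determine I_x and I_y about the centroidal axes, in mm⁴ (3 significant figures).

Treat the section as a set of non-overlapping primitives; coordinates are from the bounding-box lower-left.
Vertical leg: 18 × 110, A = 1 980 mm², y = 55 mm, Ī = 1 996 500 mm⁴.
Horizontal leg (remainder): 67 × 18, A = 1 206 mm², y = 9 mm, Ī = 32 562 mm⁴.
Centroid: ȳ = ΣA·y / ΣA = 37.588 mm.
Transfer each piece to the centroidal x-axis using Ī + A·d² with d = y − 37.588:
  vertical leg: d = 17.412 mm → contributes +2 596 822 mm⁴
  horizontal leg (remainder): d = -28.588 mm → contributes +1 018 165 mm⁴
Total I = 3 614 986 mm⁴.
For the y-axis: x̄ = 25.088 mm.
Repeating about the centroidal y-axis gives I_y = 1 858 374 mm⁴.

I_x ≈ 3.61 × 10⁶ mm⁴, I_y ≈ 1.86 × 10⁶ mm⁴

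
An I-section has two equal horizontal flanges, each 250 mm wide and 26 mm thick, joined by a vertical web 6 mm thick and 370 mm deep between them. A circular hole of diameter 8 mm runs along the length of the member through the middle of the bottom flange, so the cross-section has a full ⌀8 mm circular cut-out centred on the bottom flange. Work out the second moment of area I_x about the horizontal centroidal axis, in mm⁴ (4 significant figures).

Treat the section as a set of non-overlapping primitives; coordinates are from the bounding-box lower-left.
Bottom flange: 250 × 26, A = 6 500 mm², y = 13 mm, Ī = 366 167 mm⁴.
Web: 6 × 370, A = 2 220 mm², y = 211 mm, Ī = 25 326 500 mm⁴.
Top flange: 250 × 26, A = 6 500 mm², y = 409 mm, Ī = 366 167 mm⁴.
Hole (subtracted): ⌀8, A = 50.2655 mm², y = 13 mm, Ī = 201.062 mm⁴.
Centroid: ȳ = ΣA·y / ΣA = 211.656 mm.
Transfer each piece to the horizontal centroidal axis using Ī + A·d² with d = y − 211.656:
  bottom flange: d = -198.656 mm → contributes +256 883 715 mm⁴
  web: d = -0.65608 mm → contributes +25 327 456 mm⁴
  top flange: d = 197.344 mm → contributes +253 506 214 mm⁴
  hole: d = -198.656 mm → contributes −1 983 890 mm⁴
Total I = 533 733 495 mm⁴.

I_x ≈ 5.337 × 10⁸ mm⁴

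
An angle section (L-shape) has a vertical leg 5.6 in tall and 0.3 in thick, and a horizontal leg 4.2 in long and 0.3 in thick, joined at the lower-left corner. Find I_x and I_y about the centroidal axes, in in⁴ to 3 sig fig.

I_x ≈ 9.24 in⁴, I_y ≈ 4.54 in⁴

Break the section into simple shapes (no overlaps), measuring from the bottom-left corner of the bounding box.
Vertical leg: 0.3 × 5.6, A = 1.68 in², y = 2.8 in, Ī = 4.3904 in⁴.
Horizontal leg (remainder): 3.9 × 0.3, A = 1.17 in², y = 0.15 in, Ī = 0.008775 in⁴.
Centroid: ȳ = ΣA·y / ΣA = 1.7121 in.
Transfer each piece to the centroidal x-axis using Ī + A·d² with d = y − 1.7121:
  vertical leg: d = 1.0879 in → contributes +6.3787 in⁴
  horizontal leg (remainder): d = -1.5621 in → contributes +2.8638 in⁴
Total I = 9.2425 in⁴.
For the y-axis: x̄ = 1.0121 in.
Repeating about the centroidal y-axis gives I_y = 4.5371 in⁴.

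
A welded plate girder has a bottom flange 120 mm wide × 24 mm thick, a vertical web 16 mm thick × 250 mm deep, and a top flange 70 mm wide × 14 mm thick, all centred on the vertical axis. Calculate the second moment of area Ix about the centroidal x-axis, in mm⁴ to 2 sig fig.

Split into non-overlapping primitives; take the origin at the lower-left of the bounding box.
Bottom plate: 120 × 24, A = 2 880 mm², y = 12 mm, Ī = 138 240 mm⁴.
Web plate: 16 × 250, A = 4 000 mm², y = 149 mm, Ī = 20 833 333 mm⁴.
Top plate: 70 × 14, A = 980 mm², y = 281 mm, Ī = 16 007 mm⁴.
Centroid: ȳ = ΣA·y / ΣA = 115.3 mm.
Transfer each piece to the centroidal x-axis using Ī + A·d² with d = y − 115.3:
  bottom plate: d = -103.3 mm → contributes +30 846 335 mm⁴
  web plate: d = 33.74 mm → contributes +25 387 007 mm⁴
  top plate: d = 165.7 mm → contributes +26 936 508 mm⁴
Total I = 83 169 851 mm⁴.

Ix ≈ 8.3 × 10⁷ mm⁴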